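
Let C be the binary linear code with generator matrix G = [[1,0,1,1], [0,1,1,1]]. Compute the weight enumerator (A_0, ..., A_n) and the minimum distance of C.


Weight distribution: A_0 = 1, A_2 = 1, A_3 = 2. Minimum distance d = 2.

Enumerate all 2^2 = 4 messages m ∈ F_2^2.
For each, compute codeword c = mG in F_2^4, then tally its weight.
  m = 00 → c = 0000, weight = 0.
  m = 10 → c = 1011, weight = 3.
  m = 01 → c = 0111, weight = 3.
  m = 11 → c = 1100, weight = 2.
Tally weights:
  weight 0: 1 codewords.
  weight 2: 1 codewords.
  weight 3: 2 codewords.
Minimum distance d = smallest w > 0 with A_w > 0 = 2.
Sanity: Σ A_w = 4 = 2^2 = 4 ✓.


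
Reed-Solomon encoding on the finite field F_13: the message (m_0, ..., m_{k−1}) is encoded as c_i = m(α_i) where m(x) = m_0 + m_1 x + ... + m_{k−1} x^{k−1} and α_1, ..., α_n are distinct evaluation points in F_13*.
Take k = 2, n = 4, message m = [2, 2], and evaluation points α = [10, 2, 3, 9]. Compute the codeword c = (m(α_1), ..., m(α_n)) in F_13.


c = [9, 6, 8, 7]

Message polynomial: m(x) = 2 + 2·x (mod 13).
For each evaluation point α_i, compute m(α_i) mod 13:
  α_1 = 10: Horner steps 2 → 9, so m(10) = 9.
  α_2 = 2: Horner steps 2 → 6, so m(2) = 6.
  α_3 = 3: Horner steps 2 → 8, so m(3) = 8.
  α_4 = 9: Horner steps 2 → 7, so m(9) = 7.
Codeword c = [9, 6, 8, 7] ∈ F_13^4.


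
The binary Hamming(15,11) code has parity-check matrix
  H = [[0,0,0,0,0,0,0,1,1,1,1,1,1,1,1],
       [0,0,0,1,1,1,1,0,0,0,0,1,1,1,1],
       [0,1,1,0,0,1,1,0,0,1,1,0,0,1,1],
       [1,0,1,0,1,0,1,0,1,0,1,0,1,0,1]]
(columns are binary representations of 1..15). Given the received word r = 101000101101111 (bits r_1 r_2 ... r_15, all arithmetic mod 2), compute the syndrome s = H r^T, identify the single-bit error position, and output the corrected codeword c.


s = (0, 1, 1, 0)^T, error position = 6, corrected codeword c = 101001101101111

Compute s = H r^T mod 2 one row at a time:
  s_1 = 0 + 1 + 1 + 0 + 1 + 1 + 1 + 1 = 6 ≡ 0 (mod 2).
  s_2 = 0 + 0 + 0 + 1 + 1 + 1 + 1 + 1 = 5 ≡ 1 (mod 2).
  s_3 = 0 + 1 + 0 + 1 + 1 + 0 + 1 + 1 = 5 ≡ 1 (mod 2).
  s_4 = 1 + 1 + 0 + 1 + 1 + 0 + 1 + 1 = 6 ≡ 0 (mod 2).
s = (0, 1, 1, 0)^T — this equals column 6 of H (binary 0110), so error is at position 6.
Correct: flip bit 6 of r = 101000101101111 to get c = 101001101101111.


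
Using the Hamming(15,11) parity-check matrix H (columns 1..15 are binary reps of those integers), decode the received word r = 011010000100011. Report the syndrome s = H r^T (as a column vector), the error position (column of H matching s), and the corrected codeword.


s = (1, 1, 1, 1)^T, error position = 15, corrected codeword c = 011010000100010

Compute s = H r^T mod 2 one row at a time:
  s_1 = 0 + 0 + 1 + 0 + 0 + 0 + 1 + 1 = 3 ≡ 1 (mod 2).
  s_2 = 0 + 1 + 0 + 0 + 0 + 0 + 1 + 1 = 3 ≡ 1 (mod 2).
  s_3 = 1 + 1 + 0 + 0 + 1 + 0 + 1 + 1 = 5 ≡ 1 (mod 2).
  s_4 = 0 + 1 + 1 + 0 + 0 + 0 + 0 + 1 = 3 ≡ 1 (mod 2).
s = (1, 1, 1, 1)^T — this equals column 15 of H (binary 1111), so error is at position 15.
Correct: flip bit 15 of r = 011010000100011 to get c = 011010000100010.


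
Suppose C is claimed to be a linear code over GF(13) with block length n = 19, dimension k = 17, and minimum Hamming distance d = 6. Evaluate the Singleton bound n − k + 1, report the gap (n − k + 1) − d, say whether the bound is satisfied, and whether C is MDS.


Singleton RHS = n − k + 1 = 3, slack = -3, bound violated (no such code; not MDS).

Singleton bound: d ≤ n − k + 1.
Here n = 19, k = 17, so n − k + 1 = 3.
Given d = 6, check d ≤ 3: NO.
Slack = (n − k + 1) − d = -3.
The slack is negative: d = 6 exceeds n − k + 1 = 3 by 3, so the Singleton bound is violated and no linear [19, 17, 6]_13 code can exist. In particular it is not MDS (MDS requires d = n − k + 1 exactly).
Description: the claimed parameters are [19, 17, 6]_13; such a code would be impossible (violates the Singleton bound).


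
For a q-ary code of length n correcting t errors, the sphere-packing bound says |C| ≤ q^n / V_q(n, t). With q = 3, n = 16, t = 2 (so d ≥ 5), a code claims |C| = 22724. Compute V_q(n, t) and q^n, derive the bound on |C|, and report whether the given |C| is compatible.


V_q(n, t) = 513, q^n = 43046721, Hamming bound = 83911, |C| = 22724 ≤ bound (satisfied).

Step 1: Compute V_q(n, t) = Σ_{j=0}^2 C(n, j) (q−1)^j.
  j = 0: C(16,0)·(2)^0 = 1·1 = 1.
  j = 1: C(16,1)·(2)^1 = 16·2 = 32.
  j = 2: C(16,2)·(2)^2 = 120·4 = 480.
  V_q(n, t) = 1 + 32 + 480 = 513.
Step 2: q^n = 3^16 = 43046721.
Step 3: Hamming bound ⌊q^n / V_q(n,t)⌋ = ⌊43046721/513⌋ = 83911.
Step 4: Compare |C| = 22724 to 83911: satisfied.
The claimed |C| lies below the Hamming bound.


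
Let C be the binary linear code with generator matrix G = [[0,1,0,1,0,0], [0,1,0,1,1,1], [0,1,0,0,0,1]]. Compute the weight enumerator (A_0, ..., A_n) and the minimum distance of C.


Weight distribution: A_0 = 1, A_2 = 6, A_4 = 1. Minimum distance d = 2.

Enumerate all 2^3 = 8 messages m ∈ F_2^3.
For each, compute codeword c = mG in F_2^6, then tally its weight.
  m = 000 → c = 000000, weight = 0.
  m = 100 → c = 010100, weight = 2.
  m = 010 → c = 010111, weight = 4.
  m = 110 → c = 000011, weight = 2.
  m = 001 → c = 010001, weight = 2.
  m = 101 → c = 000101, weight = 2.
  m = 011 → c = 000110, weight = 2.
  m = 111 → c = 010010, weight = 2.
Tally weights:
  weight 0: 1 codewords.
  weight 2: 6 codewords.
  weight 4: 1 codewords.
Minimum distance d = smallest w > 0 with A_w > 0 = 2.
Sanity: Σ A_w = 8 = 2^3 = 8 ✓.


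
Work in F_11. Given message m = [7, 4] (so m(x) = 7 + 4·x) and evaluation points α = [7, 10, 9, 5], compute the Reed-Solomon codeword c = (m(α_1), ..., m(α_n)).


c = [2, 3, 10, 5]

Message polynomial: m(x) = 7 + 4·x (mod 11).
For each evaluation point α_i, compute m(α_i) mod 11:
  α_1 = 7: Horner steps 4 → 2, so m(7) = 2.
  α_2 = 10: Horner steps 4 → 3, so m(10) = 3.
  α_3 = 9: Horner steps 4 → 10, so m(9) = 10.
  α_4 = 5: Horner steps 4 → 5, so m(5) = 5.
Codeword c = [2, 3, 10, 5] ∈ F_11^4.


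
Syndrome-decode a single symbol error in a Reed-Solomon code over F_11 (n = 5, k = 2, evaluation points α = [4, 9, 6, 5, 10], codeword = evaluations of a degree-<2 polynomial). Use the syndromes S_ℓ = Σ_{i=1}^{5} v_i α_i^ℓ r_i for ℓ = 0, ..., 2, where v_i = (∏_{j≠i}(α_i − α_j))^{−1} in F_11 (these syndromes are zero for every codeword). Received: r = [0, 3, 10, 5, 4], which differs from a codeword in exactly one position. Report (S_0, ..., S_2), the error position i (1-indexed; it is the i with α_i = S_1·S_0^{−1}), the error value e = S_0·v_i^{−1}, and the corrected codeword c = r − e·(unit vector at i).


S = (4, 7, 4), error at position 5, error magnitude e = 7, c = [0, 3, 10, 5, 8].

Step 1: column multipliers v_i = (∏_{j≠i}(α_i − α_j))^{−1} mod 11.
  i = 1 (α = 4): (4−9)(4−6)(4−5)(4−10) = (−5)·(−2)·(−1)·(−6) = 60 ≡ 5, so v_1 = 5^{−1} = 9 (mod 11).
  i = 2 (α = 9): (9−4)(9−6)(9−5)(9−10) = 5·3·4·(−1) = −60 ≡ 6, so v_2 = 6^{−1} = 2 (mod 11).
  i = 3 (α = 6): (6−4)(6−9)(6−5)(6−10) = 2·(−3)·1·(−4) = 24 ≡ 2, so v_3 = 2^{−1} = 6 (mod 11).
  i = 4 (α = 5): (5−4)(5−9)(5−6)(5−10) = 1·(−4)·(−1)·(−5) = −20 ≡ 2, so v_4 = 2^{−1} = 6 (mod 11).
  i = 5 (α = 10): (10−4)(10−9)(10−6)(10−5) = 6·1·4·5 = 120 ≡ 10, so v_5 = 10^{−1} = 10 (mod 11).
  v = [9, 2, 6, 6, 10].
Step 2: syndromes of r = [0, 3, 10, 5, 4] (all sums mod 11).
  S_0 = Σ v_i r_i = 9·0 + 2·3 + 6·10 + 6·5 + 10·4 = 136 ≡ 4.
  S_1 = Σ v_i α_i r_i = 9·4·0 + 2·9·3 + 6·6·10 + 6·5·5 + 10·10·4 = 964 ≡ 7.
  α_i^2 mod 11 = [5, 4, 3, 3, 1].
  S_2 = Σ v_i α_i^2 r_i = 9·5·0 + 2·4·3 + 6·3·10 + 6·3·5 + 10·1·4 = 334 ≡ 4.
  S = (4, 7, 4) ≠ 0, so r is not a codeword (an error is present).
Step 3: locate the error. For a single error e at position i, S_ℓ = v_i·e·α_i^ℓ, so α_err = S_1/S_0.
  S_0^{−1} = 4^{−1} = 3 (mod 11), so α_err = 7·3 = 21 ≡ 10 = α_5. Error position i = 5.
  Consistency check: S_2/S_1 = 4·8 = 32 ≡ 10 = α_err ✓ (single-error assumption holds).
Step 4: error magnitude e = S_0/v_5 = S_0·∏_{j≠5}(α_5 − α_j) = 4·10 = 40 ≡ 7 (mod 11).
Step 5: correct position 5: c_5 = r_5 − e = 4 − 7 ≡ 8 (mod 11). Hence c = [0, 3, 10, 5, 8].
  Check: interpolating c through the α_i gives m(x) = 2 + 5·x (degree < 2) with m(α_i) = c_i for every i, so c is indeed a codeword.


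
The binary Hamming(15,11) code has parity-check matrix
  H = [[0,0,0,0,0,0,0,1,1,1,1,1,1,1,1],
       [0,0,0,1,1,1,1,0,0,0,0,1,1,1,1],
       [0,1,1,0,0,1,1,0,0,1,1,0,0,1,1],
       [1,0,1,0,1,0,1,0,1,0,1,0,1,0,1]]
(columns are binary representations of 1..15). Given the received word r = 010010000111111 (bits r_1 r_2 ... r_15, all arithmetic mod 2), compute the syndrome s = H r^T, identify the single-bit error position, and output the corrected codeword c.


s = (0, 1, 1, 0)^T, error position = 6, corrected codeword c = 010011000111111

Compute s = H r^T mod 2 one row at a time:
  s_1 = 0 + 0 + 1 + 1 + 1 + 1 + 1 + 1 = 6 ≡ 0 (mod 2).
  s_2 = 0 + 1 + 0 + 0 + 1 + 1 + 1 + 1 = 5 ≡ 1 (mod 2).
  s_3 = 1 + 0 + 0 + 0 + 1 + 1 + 1 + 1 = 5 ≡ 1 (mod 2).
  s_4 = 0 + 0 + 1 + 0 + 0 + 1 + 1 + 1 = 4 ≡ 0 (mod 2).
s = (0, 1, 1, 0)^T — this equals column 6 of H (binary 0110), so error is at position 6.
Correct: flip bit 6 of r = 010010000111111 to get c = 010011000111111.


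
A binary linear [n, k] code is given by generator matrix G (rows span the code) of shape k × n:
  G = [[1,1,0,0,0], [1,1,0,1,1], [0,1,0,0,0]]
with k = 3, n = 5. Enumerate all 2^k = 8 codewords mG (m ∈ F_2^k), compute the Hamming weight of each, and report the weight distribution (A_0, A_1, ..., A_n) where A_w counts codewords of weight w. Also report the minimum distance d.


Weight distribution: A_0 = 1, A_1 = 2, A_2 = 2, A_3 = 2, A_4 = 1. Minimum distance d = 1.

Enumerate all 2^3 = 8 messages m ∈ F_2^3.
For each, compute codeword c = mG in F_2^5, then tally its weight.
  m = 000 → c = 00000, weight = 0.
  m = 100 → c = 11000, weight = 2.
  m = 010 → c = 11011, weight = 4.
  m = 110 → c = 00011, weight = 2.
  m = 001 → c = 01000, weight = 1.
  m = 101 → c = 10000, weight = 1.
  m = 011 → c = 10011, weight = 3.
  m = 111 → c = 01011, weight = 3.
Tally weights:
  weight 0: 1 codewords.
  weight 1: 2 codewords.
  weight 2: 2 codewords.
  weight 3: 2 codewords.
  weight 4: 1 codewords.
Minimum distance d = smallest w > 0 with A_w > 0 = 1.
Sanity: Σ A_w = 8 = 2^3 = 8 ✓.


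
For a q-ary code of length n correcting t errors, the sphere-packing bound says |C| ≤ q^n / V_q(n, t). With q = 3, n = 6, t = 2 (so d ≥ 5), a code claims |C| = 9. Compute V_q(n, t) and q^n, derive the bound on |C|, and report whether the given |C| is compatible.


V_q(n, t) = 73, q^n = 729, Hamming bound = 9, |C| = 9 ≤ bound (satisfied).

Step 1: Compute V_q(n, t) = Σ_{j=0}^2 C(n, j) (q−1)^j.
  j = 0: C(6,0)·(2)^0 = 1·1 = 1.
  j = 1: C(6,1)·(2)^1 = 6·2 = 12.
  j = 2: C(6,2)·(2)^2 = 15·4 = 60.
  V_q(n, t) = 1 + 12 + 60 = 73.
Step 2: q^n = 3^6 = 729.
Step 3: Hamming bound ⌊q^n / V_q(n,t)⌋ = ⌊729/73⌋ = 9.
Step 4: Compare |C| = 9 to 9: satisfied.
The claimed |C| lies at the Hamming bound (tight).


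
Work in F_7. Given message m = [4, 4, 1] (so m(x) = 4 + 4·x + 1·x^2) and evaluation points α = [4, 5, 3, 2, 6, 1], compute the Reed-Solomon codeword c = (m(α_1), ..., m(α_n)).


c = [1, 0, 4, 2, 1, 2]

Message polynomial: m(x) = 4 + 4·x + 1·x^2 (mod 7).
For each evaluation point α_i, compute m(α_i) mod 7:
  α_1 = 4: Horner steps 1 → 1 → 1, so m(4) = 1.
  α_2 = 5: Horner steps 1 → 2 → 0, so m(5) = 0.
  α_3 = 3: Horner steps 1 → 0 → 4, so m(3) = 4.
  α_4 = 2: Horner steps 1 → 6 → 2, so m(2) = 2.
  α_5 = 6: Horner steps 1 → 3 → 1, so m(6) = 1.
  α_6 = 1: Horner steps 1 → 5 → 2, so m(1) = 2.
Codeword c = [1, 0, 4, 2, 1, 2] ∈ F_7^6.


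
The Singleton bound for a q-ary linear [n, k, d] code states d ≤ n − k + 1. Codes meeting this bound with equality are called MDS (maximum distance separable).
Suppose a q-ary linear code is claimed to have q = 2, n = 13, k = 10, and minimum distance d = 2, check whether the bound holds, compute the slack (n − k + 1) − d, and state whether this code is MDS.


Singleton RHS = n − k + 1 = 4, slack = 2, bound satisfied, not MDS.

Singleton bound: d ≤ n − k + 1.
Here n = 13, k = 10, so n − k + 1 = 4.
Given d = 2, check d ≤ 4: YES.
Slack = (n − k + 1) − d = 2.
The code is NOT MDS (slack = 2 > 0).
Description: the claimed parameters are [13, 10, 2]_2; such a code would be non-MDS.


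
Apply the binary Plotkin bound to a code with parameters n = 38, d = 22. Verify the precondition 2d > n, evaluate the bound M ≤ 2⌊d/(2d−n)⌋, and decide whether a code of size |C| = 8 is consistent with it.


Plotkin bound M ≤ 6; given |C| = 8 > bound (violated).

Check applicability: 2d = 44, n = 38.
2d − n = 6 > 0, so Plotkin applies.
Compute d/(2d−n) = 22/6 ≈ 3.6667.
⌊d/(2d−n)⌋ = 3.
Plotkin bound: M ≤ 2·3 = 6.
Given |C| = 8, check: VIOLATED.
This |C| is above the Plotkin bound, so no binary code with n = 38, d = 22 and 8 codewords exists.


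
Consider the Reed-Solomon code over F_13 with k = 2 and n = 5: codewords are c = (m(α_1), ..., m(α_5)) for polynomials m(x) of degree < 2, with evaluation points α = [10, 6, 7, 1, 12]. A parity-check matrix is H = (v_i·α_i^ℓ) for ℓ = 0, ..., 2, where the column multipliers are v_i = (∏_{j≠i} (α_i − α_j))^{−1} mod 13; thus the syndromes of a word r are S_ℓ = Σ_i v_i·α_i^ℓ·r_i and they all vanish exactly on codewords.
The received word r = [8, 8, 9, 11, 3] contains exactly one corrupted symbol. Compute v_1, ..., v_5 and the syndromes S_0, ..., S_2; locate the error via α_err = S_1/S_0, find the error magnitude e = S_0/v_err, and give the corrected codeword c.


S = (12, 7, 3), error at position 2, error magnitude e = 3, c = [8, 5, 9, 11, 3].

Step 1: column multipliers v_i = (∏_{j≠i}(α_i − α_j))^{−1} mod 13.
  i = 1 (α = 10): (10−6)(10−7)(10−1)(10−12) = 4·3·9·(−2) = −216 ≡ 5, so v_1 = 5^{−1} = 8 (mod 13).
  i = 2 (α = 6): (6−10)(6−7)(6−1)(6−12) = (−4)·(−1)·5·(−6) = −120 ≡ 10, so v_2 = 10^{−1} = 4 (mod 13).
  i = 3 (α = 7): (7−10)(7−6)(7−1)(7−12) = (−3)·1·6·(−5) = 90 ≡ 12, so v_3 = 12^{−1} = 12 (mod 13).
  i = 4 (α = 1): (1−10)(1−6)(1−7)(1−12) = (−9)·(−5)·(−6)·(−11) = 2970 ≡ 6, so v_4 = 6^{−1} = 11 (mod 13).
  i = 5 (α = 12): (12−10)(12−6)(12−7)(12−1) = 2·6·5·11 = 660 ≡ 10, so v_5 = 10^{−1} = 4 (mod 13).
  v = [8, 4, 12, 11, 4].
Step 2: syndromes of r = [8, 8, 9, 11, 3] (all sums mod 13).
  S_0 = Σ v_i r_i = 8·8 + 4·8 + 12·9 + 11·11 + 4·3 = 337 ≡ 12.
  S_1 = Σ v_i α_i r_i = 8·10·8 + 4·6·8 + 12·7·9 + 11·1·11 + 4·12·3 = 1853 ≡ 7.
  α_i^2 mod 13 = [9, 10, 10, 1, 1].
  S_2 = Σ v_i α_i^2 r_i = 8·9·8 + 4·10·8 + 12·10·9 + 11·1·11 + 4·1·3 = 2109 ≡ 3.
  S = (12, 7, 3) ≠ 0, so r is not a codeword (an error is present).
Step 3: locate the error. For a single error e at position i, S_ℓ = v_i·e·α_i^ℓ, so α_err = S_1/S_0.
  S_0^{−1} = 12^{−1} = 12 (mod 13), so α_err = 7·12 = 84 ≡ 6 = α_2. Error position i = 2.
  Consistency check: S_2/S_1 = 3·2 = 6 ≡ 6 = α_err ✓ (single-error assumption holds).
Step 4: error magnitude e = S_0/v_2 = S_0·∏_{j≠2}(α_2 − α_j) = 12·10 = 120 ≡ 3 (mod 13).
Step 5: correct position 2: c_2 = r_2 − e = 8 − 3 ≡ 5 (mod 13). Hence c = [8, 5, 9, 11, 3].
  Check: interpolating c through the α_i gives m(x) = 7 + 4·x (degree < 2) with m(α_i) = c_i for every i, so c is indeed a codeword.


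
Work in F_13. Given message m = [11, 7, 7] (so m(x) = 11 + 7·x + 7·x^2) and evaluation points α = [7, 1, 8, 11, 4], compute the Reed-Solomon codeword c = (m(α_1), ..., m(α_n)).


c = [0, 12, 8, 12, 8]

Message polynomial: m(x) = 11 + 7·x + 7·x^2 (mod 13).
For each evaluation point α_i, compute m(α_i) mod 13:
  α_1 = 7: Horner steps 7 → 4 → 0, so m(7) = 0.
  α_2 = 1: Horner steps 7 → 1 → 12, so m(1) = 12.
  α_3 = 8: Horner steps 7 → 11 → 8, so m(8) = 8.
  α_4 = 11: Horner steps 7 → 6 → 12, so m(11) = 12.
  α_5 = 4: Horner steps 7 → 9 → 8, so m(4) = 8.
Codeword c = [0, 12, 8, 12, 8] ∈ F_13^5.


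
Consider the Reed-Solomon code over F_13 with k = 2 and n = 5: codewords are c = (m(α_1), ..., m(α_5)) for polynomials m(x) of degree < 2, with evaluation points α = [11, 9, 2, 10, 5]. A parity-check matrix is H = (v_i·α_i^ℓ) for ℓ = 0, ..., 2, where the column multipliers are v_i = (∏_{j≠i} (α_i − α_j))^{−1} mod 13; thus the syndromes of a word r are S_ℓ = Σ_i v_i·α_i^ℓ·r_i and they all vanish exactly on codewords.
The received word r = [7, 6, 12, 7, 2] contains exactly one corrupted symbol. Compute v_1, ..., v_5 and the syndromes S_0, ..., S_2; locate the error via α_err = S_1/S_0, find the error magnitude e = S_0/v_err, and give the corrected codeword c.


S = (3, 7, 12), error at position 1, error magnitude e = 12, c = [8, 6, 12, 7, 2].

Step 1: column multipliers v_i = (∏_{j≠i}(α_i − α_j))^{−1} mod 13.
  i = 1 (α = 11): (11−9)(11−2)(11−10)(11−5) = 2·9·1·6 = 108 ≡ 4, so v_1 = 4^{−1} = 10 (mod 13).
  i = 2 (α = 9): (9−11)(9−2)(9−10)(9−5) = (−2)·7·(−1)·4 = 56 ≡ 4, so v_2 = 4^{−1} = 10 (mod 13).
  i = 3 (α = 2): (2−11)(2−9)(2−10)(2−5) = (−9)·(−7)·(−8)·(−3) = 1512 ≡ 4, so v_3 = 4^{−1} = 10 (mod 13).
  i = 4 (α = 10): (10−11)(10−9)(10−2)(10−5) = (−1)·1·8·5 = −40 ≡ 12, so v_4 = 12^{−1} = 12 (mod 13).
  i = 5 (α = 5): (5−11)(5−9)(5−2)(5−10) = (−6)·(−4)·3·(−5) = −360 ≡ 4, so v_5 = 4^{−1} = 10 (mod 13).
  v = [10, 10, 10, 12, 10].
Step 2: syndromes of r = [7, 6, 12, 7, 2] (all sums mod 13).
  S_0 = Σ v_i r_i = 10·7 + 10·6 + 10·12 + 12·7 + 10·2 = 354 ≡ 3.
  S_1 = Σ v_i α_i r_i = 10·11·7 + 10·9·6 + 10·2·12 + 12·10·7 + 10·5·2 = 2490 ≡ 7.
  α_i^2 mod 13 = [4, 3, 4, 9, 12].
  S_2 = Σ v_i α_i^2 r_i = 10·4·7 + 10·3·6 + 10·4·12 + 12·9·7 + 10·12·2 = 1936 ≡ 12.
  S = (3, 7, 12) ≠ 0, so r is not a codeword (an error is present).
Step 3: locate the error. For a single error e at position i, S_ℓ = v_i·e·α_i^ℓ, so α_err = S_1/S_0.
  S_0^{−1} = 3^{−1} = 9 (mod 13), so α_err = 7·9 = 63 ≡ 11 = α_1. Error position i = 1.
  Consistency check: S_2/S_1 = 12·2 = 24 ≡ 11 = α_err ✓ (single-error assumption holds).
Step 4: error magnitude e = S_0/v_1 = S_0·∏_{j≠1}(α_1 − α_j) = 3·4 = 12 ≡ 12 (mod 13).
Step 5: correct position 1: c_1 = r_1 − e = 7 − 12 ≡ 8 (mod 13). Hence c = [8, 6, 12, 7, 2].
  Check: interpolating c through the α_i gives m(x) = 10 + 1·x (degree < 2) with m(α_i) = c_i for every i, so c is indeed a codeword.


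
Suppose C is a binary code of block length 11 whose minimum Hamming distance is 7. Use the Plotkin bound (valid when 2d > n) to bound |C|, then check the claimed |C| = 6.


Plotkin bound M ≤ 4; given |C| = 6 > bound (violated).

Check applicability: 2d = 14, n = 11.
2d − n = 3 > 0, so Plotkin applies.
Compute d/(2d−n) = 7/3 ≈ 2.3333.
⌊d/(2d−n)⌋ = 2.
Plotkin bound: M ≤ 2·2 = 4.
Given |C| = 6, check: VIOLATED.
This |C| is above the Plotkin bound, so no binary code with n = 11, d = 7 and 6 codewords exists.


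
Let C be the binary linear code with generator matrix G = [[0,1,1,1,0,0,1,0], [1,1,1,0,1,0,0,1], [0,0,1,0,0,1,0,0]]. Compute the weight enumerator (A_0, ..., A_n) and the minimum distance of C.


Weight distribution: A_0 = 1, A_2 = 1, A_4 = 2, A_5 = 3, A_7 = 1. Minimum distance d = 2.

Enumerate all 2^3 = 8 messages m ∈ F_2^3.
For each, compute codeword c = mG in F_2^8, then tally its weight.
  m = 000 → c = 00000000, weight = 0.
  m = 100 → c = 01110010, weight = 4.
  m = 010 → c = 11101001, weight = 5.
  m = 110 → c = 10011011, weight = 5.
  m = 001 → c = 00100100, weight = 2.
  m = 101 → c = 01010110, weight = 4.
  m = 011 → c = 11001101, weight = 5.
  m = 111 → c = 10111111, weight = 7.
Tally weights:
  weight 0: 1 codewords.
  weight 2: 1 codewords.
  weight 4: 2 codewords.
  weight 5: 3 codewords.
  weight 7: 1 codewords.
Minimum distance d = smallest w > 0 with A_w > 0 = 2.
Sanity: Σ A_w = 8 = 2^3 = 8 ✓.


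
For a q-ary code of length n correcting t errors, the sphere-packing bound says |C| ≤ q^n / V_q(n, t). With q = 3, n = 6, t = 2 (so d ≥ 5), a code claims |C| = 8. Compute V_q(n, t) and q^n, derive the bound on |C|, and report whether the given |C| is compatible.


V_q(n, t) = 73, q^n = 729, Hamming bound = 9, |C| = 8 ≤ bound (satisfied).

Step 1: Compute V_q(n, t) = Σ_{j=0}^2 C(n, j) (q−1)^j.
  j = 0: C(6,0)·(2)^0 = 1·1 = 1.
  j = 1: C(6,1)·(2)^1 = 6·2 = 12.
  j = 2: C(6,2)·(2)^2 = 15·4 = 60.
  V_q(n, t) = 1 + 12 + 60 = 73.
Step 2: q^n = 3^6 = 729.
Step 3: Hamming bound ⌊q^n / V_q(n,t)⌋ = ⌊729/73⌋ = 9.
Step 4: Compare |C| = 8 to 9: satisfied.
The claimed |C| lies below the Hamming bound.


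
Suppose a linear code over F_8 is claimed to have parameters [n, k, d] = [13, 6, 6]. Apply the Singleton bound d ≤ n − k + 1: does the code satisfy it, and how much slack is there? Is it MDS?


Singleton RHS = n − k + 1 = 8, slack = 2, bound satisfied, not MDS.

Singleton bound: d ≤ n − k + 1.
Here n = 13, k = 6, so n − k + 1 = 8.
Given d = 6, check d ≤ 8: YES.
Slack = (n − k + 1) − d = 2.
The code is NOT MDS (slack = 2 > 0).
Description: the claimed parameters are [13, 6, 6]_8; such a code would be non-MDS.


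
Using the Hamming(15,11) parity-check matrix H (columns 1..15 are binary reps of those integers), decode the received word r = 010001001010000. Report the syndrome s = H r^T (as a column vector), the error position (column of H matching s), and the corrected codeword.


s = (0, 1, 1, 0)^T, error position = 6, corrected codeword c = 010000001010000

Compute s = H r^T mod 2 one row at a time:
  s_1 = 0 + 1 + 0 + 1 + 0 + 0 + 0 + 0 = 2 ≡ 0 (mod 2).
  s_2 = 0 + 0 + 1 + 0 + 0 + 0 + 0 + 0 = 1 ≡ 1 (mod 2).
  s_3 = 1 + 0 + 1 + 0 + 0 + 1 + 0 + 0 = 3 ≡ 1 (mod 2).
  s_4 = 0 + 0 + 0 + 0 + 1 + 1 + 0 + 0 = 2 ≡ 0 (mod 2).
s = (0, 1, 1, 0)^T — this equals column 6 of H (binary 0110), so error is at position 6.
Correct: flip bit 6 of r = 010001001010000 to get c = 010000001010000.


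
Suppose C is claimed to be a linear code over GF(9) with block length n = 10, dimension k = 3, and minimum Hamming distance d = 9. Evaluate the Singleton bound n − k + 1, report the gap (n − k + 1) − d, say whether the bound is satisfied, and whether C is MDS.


Singleton RHS = n − k + 1 = 8, slack = -1, bound violated (no such code; not MDS).

Singleton bound: d ≤ n − k + 1.
Here n = 10, k = 3, so n − k + 1 = 8.
Given d = 9, check d ≤ 8: NO.
Slack = (n − k + 1) − d = -1.
The slack is negative: d = 9 exceeds n − k + 1 = 8 by 1, so the Singleton bound is violated and no linear [10, 3, 9]_9 code can exist. In particular it is not MDS (MDS requires d = n − k + 1 exactly).
Description: the claimed parameters are [10, 3, 9]_9; such a code would be impossible (violates the Singleton bound).


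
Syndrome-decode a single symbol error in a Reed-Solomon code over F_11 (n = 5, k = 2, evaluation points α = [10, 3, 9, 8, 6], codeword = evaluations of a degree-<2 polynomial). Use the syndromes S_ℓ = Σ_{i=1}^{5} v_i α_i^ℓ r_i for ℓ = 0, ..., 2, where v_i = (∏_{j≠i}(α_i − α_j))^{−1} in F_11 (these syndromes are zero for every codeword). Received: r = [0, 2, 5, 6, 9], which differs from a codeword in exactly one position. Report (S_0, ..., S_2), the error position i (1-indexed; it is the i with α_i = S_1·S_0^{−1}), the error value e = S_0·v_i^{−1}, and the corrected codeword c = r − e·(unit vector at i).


S = (2, 5, 7), error at position 4, error magnitude e = 7, c = [0, 2, 5, 10, 9].

Step 1: column multipliers v_i = (∏_{j≠i}(α_i − α_j))^{−1} mod 11.
  i = 1 (α = 10): (10−3)(10−9)(10−8)(10−6) = 7·1·2·4 = 56 ≡ 1, so v_1 = 1^{−1} = 1 (mod 11).
  i = 2 (α = 3): (3−10)(3−9)(3−8)(3−6) = (−7)·(−6)·(−5)·(−3) = 630 ≡ 3, so v_2 = 3^{−1} = 4 (mod 11).
  i = 3 (α = 9): (9−10)(9−3)(9−8)(9−6) = (−1)·6·1·3 = −18 ≡ 4, so v_3 = 4^{−1} = 3 (mod 11).
  i = 4 (α = 8): (8−10)(8−3)(8−9)(8−6) = (−2)·5·(−1)·2 = 20 ≡ 9, so v_4 = 9^{−1} = 5 (mod 11).
  i = 5 (α = 6): (6−10)(6−3)(6−9)(6−8) = (−4)·3·(−3)·(−2) = −72 ≡ 5, so v_5 = 5^{−1} = 9 (mod 11).
  v = [1, 4, 3, 5, 9].
Step 2: syndromes of r = [0, 2, 5, 6, 9] (all sums mod 11).
  S_0 = Σ v_i r_i = 1·0 + 4·2 + 3·5 + 5·6 + 9·9 = 134 ≡ 2.
  S_1 = Σ v_i α_i r_i = 1·10·0 + 4·3·2 + 3·9·5 + 5·8·6 + 9·6·9 = 885 ≡ 5.
  α_i^2 mod 11 = [1, 9, 4, 9, 3].
  S_2 = Σ v_i α_i^2 r_i = 1·1·0 + 4·9·2 + 3·4·5 + 5·9·6 + 9·3·9 = 645 ≡ 7.
  S = (2, 5, 7) ≠ 0, so r is not a codeword (an error is present).
Step 3: locate the error. For a single error e at position i, S_ℓ = v_i·e·α_i^ℓ, so α_err = S_1/S_0.
  S_0^{−1} = 2^{−1} = 6 (mod 11), so α_err = 5·6 = 30 ≡ 8 = α_4. Error position i = 4.
  Consistency check: S_2/S_1 = 7·9 = 63 ≡ 8 = α_err ✓ (single-error assumption holds).
Step 4: error magnitude e = S_0/v_4 = S_0·∏_{j≠4}(α_4 − α_j) = 2·9 = 18 ≡ 7 (mod 11).
Step 5: correct position 4: c_4 = r_4 − e = 6 − 7 ≡ 10 (mod 11). Hence c = [0, 2, 5, 10, 9].
  Check: interpolating c through the α_i gives m(x) = 6 + 6·x (degree < 2) with m(α_i) = c_i for every i, so c is indeed a codeword.


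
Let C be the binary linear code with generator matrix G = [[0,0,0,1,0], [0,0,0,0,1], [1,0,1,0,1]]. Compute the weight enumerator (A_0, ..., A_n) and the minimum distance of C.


Weight distribution: A_0 = 1, A_1 = 2, A_2 = 2, A_3 = 2, A_4 = 1. Minimum distance d = 1.

Enumerate all 2^3 = 8 messages m ∈ F_2^3.
For each, compute codeword c = mG in F_2^5, then tally its weight.
  m = 000 → c = 00000, weight = 0.
  m = 100 → c = 00010, weight = 1.
  m = 010 → c = 00001, weight = 1.
  m = 110 → c = 00011, weight = 2.
  m = 001 → c = 10101, weight = 3.
  m = 101 → c = 10111, weight = 4.
  m = 011 → c = 10100, weight = 2.
  m = 111 → c = 10110, weight = 3.
Tally weights:
  weight 0: 1 codewords.
  weight 1: 2 codewords.
  weight 2: 2 codewords.
  weight 3: 2 codewords.
  weight 4: 1 codewords.
Minimum distance d = smallest w > 0 with A_w > 0 = 1.
Sanity: Σ A_w = 8 = 2^3 = 8 ✓.


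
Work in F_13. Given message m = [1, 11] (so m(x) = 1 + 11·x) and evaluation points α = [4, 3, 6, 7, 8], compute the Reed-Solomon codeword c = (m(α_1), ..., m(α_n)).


c = [6, 8, 2, 0, 11]

Message polynomial: m(x) = 1 + 11·x (mod 13).
For each evaluation point α_i, compute m(α_i) mod 13:
  α_1 = 4: Horner steps 11 → 6, so m(4) = 6.
  α_2 = 3: Horner steps 11 → 8, so m(3) = 8.
  α_3 = 6: Horner steps 11 → 2, so m(6) = 2.
  α_4 = 7: Horner steps 11 → 0, so m(7) = 0.
  α_5 = 8: Horner steps 11 → 11, so m(8) = 11.
Codeword c = [6, 8, 2, 0, 11] ∈ F_13^5.


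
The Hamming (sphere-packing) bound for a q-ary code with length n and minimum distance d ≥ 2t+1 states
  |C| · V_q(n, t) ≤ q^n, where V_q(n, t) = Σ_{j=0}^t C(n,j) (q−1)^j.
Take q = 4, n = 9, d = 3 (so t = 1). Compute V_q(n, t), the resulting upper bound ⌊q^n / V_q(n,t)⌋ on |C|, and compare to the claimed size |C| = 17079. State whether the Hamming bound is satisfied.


V_q(n, t) = 28, q^n = 262144, Hamming bound = 9362, |C| = 17079 > bound (violated).

Step 1: Compute V_q(n, t) = Σ_{j=0}^1 C(n, j) (q−1)^j.
  j = 0: C(9,0)·(3)^0 = 1·1 = 1.
  j = 1: C(9,1)·(3)^1 = 9·3 = 27.
  V_q(n, t) = 1 + 27 = 28.
Step 2: q^n = 4^9 = 262144.
Step 3: Hamming bound ⌊q^n / V_q(n,t)⌋ = ⌊262144/28⌋ = 9362.
Step 4: Compare |C| = 17079 to 9362: violated.
The claimed |C| lies above the Hamming bound, so no 4-ary code of length 9 with d ≥ 3 can have 17079 codewords.


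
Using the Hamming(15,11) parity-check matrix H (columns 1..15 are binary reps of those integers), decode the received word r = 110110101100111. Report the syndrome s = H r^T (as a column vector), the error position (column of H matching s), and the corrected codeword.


s = (1, 0, 1, 0)^T, error position = 10, corrected codeword c = 110110101000111

Compute s = H r^T mod 2 one row at a time:
  s_1 = 0 + 1 + 1 + 0 + 0 + 1 + 1 + 1 = 5 ≡ 1 (mod 2).
  s_2 = 1 + 1 + 0 + 1 + 0 + 1 + 1 + 1 = 6 ≡ 0 (mod 2).
  s_3 = 1 + 0 + 0 + 1 + 1 + 0 + 1 + 1 = 5 ≡ 1 (mod 2).
  s_4 = 1 + 0 + 1 + 1 + 1 + 0 + 1 + 1 = 6 ≡ 0 (mod 2).
s = (1, 0, 1, 0)^T — this equals column 10 of H (binary 1010), so error is at position 10.
Correct: flip bit 10 of r = 110110101100111 to get c = 110110101000111.


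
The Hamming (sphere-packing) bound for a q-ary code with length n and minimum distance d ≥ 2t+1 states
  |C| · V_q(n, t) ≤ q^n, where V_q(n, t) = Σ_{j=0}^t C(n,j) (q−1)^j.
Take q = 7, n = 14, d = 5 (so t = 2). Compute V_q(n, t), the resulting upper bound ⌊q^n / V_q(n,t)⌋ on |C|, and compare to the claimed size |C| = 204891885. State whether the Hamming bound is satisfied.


V_q(n, t) = 3361, q^n = 678223072849, Hamming bound = 201792047, |C| = 204891885 > bound (violated).

Step 1: Compute V_q(n, t) = Σ_{j=0}^2 C(n, j) (q−1)^j.
  j = 0: C(14,0)·(6)^0 = 1·1 = 1.
  j = 1: C(14,1)·(6)^1 = 14·6 = 84.
  j = 2: C(14,2)·(6)^2 = 91·36 = 3276.
  V_q(n, t) = 1 + 84 + 3276 = 3361.
Step 2: q^n = 7^14 = 678223072849.
Step 3: Hamming bound ⌊q^n / V_q(n,t)⌋ = ⌊678223072849/3361⌋ = 201792047.
Step 4: Compare |C| = 204891885 to 201792047: violated.
The claimed |C| lies above the Hamming bound, so no 7-ary code of length 14 with d ≥ 5 can have 204891885 codewords.


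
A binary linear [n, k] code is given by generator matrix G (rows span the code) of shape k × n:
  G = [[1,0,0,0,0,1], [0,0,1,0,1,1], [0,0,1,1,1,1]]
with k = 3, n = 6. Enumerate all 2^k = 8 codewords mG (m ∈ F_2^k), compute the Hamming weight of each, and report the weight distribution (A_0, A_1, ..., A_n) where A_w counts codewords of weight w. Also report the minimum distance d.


Weight distribution: A_0 = 1, A_1 = 1, A_2 = 1, A_3 = 3, A_4 = 2. Minimum distance d = 1.

Enumerate all 2^3 = 8 messages m ∈ F_2^3.
For each, compute codeword c = mG in F_2^6, then tally its weight.
  m = 000 → c = 000000, weight = 0.
  m = 100 → c = 100001, weight = 2.
  m = 010 → c = 001011, weight = 3.
  m = 110 → c = 101010, weight = 3.
  m = 001 → c = 001111, weight = 4.
  m = 101 → c = 101110, weight = 4.
  m = 011 → c = 000100, weight = 1.
  m = 111 → c = 100101, weight = 3.
Tally weights:
  weight 0: 1 codewords.
  weight 1: 1 codewords.
  weight 2: 1 codewords.
  weight 3: 3 codewords.
  weight 4: 2 codewords.
Minimum distance d = smallest w > 0 with A_w > 0 = 1.
Sanity: Σ A_w = 8 = 2^3 = 8 ✓.


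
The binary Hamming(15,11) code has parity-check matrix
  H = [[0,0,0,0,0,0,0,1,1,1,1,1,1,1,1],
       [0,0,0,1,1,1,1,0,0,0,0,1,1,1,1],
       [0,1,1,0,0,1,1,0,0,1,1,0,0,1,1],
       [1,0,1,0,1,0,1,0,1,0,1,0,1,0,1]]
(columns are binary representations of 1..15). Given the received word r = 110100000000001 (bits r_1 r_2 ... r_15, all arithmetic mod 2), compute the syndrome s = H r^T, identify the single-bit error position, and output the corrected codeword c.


s = (1, 0, 0, 0)^T, error position = 8, corrected codeword c = 110100010000001

Compute s = H r^T mod 2 one row at a time:
  s_1 = 0 + 0 + 0 + 0 + 0 + 0 + 0 + 1 = 1 ≡ 1 (mod 2).
  s_2 = 1 + 0 + 0 + 0 + 0 + 0 + 0 + 1 = 2 ≡ 0 (mod 2).
  s_3 = 1 + 0 + 0 + 0 + 0 + 0 + 0 + 1 = 2 ≡ 0 (mod 2).
  s_4 = 1 + 0 + 0 + 0 + 0 + 0 + 0 + 1 = 2 ≡ 0 (mod 2).
s = (1, 0, 0, 0)^T — this equals column 8 of H (binary 1000), so error is at position 8.
Correct: flip bit 8 of r = 110100000000001 to get c = 110100010000001.


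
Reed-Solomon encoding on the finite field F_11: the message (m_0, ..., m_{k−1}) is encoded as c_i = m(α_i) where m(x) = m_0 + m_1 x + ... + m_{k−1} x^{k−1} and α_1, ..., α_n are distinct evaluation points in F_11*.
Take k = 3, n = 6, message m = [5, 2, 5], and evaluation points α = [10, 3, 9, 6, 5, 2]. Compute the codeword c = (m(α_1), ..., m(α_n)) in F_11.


c = [8, 1, 10, 10, 8, 7]

Message polynomial: m(x) = 5 + 2·x + 5·x^2 (mod 11).
For each evaluation point α_i, compute m(α_i) mod 11:
  α_1 = 10: Horner steps 5 → 8 → 8, so m(10) = 8.
  α_2 = 3: Horner steps 5 → 6 → 1, so m(3) = 1.
  α_3 = 9: Horner steps 5 → 3 → 10, so m(9) = 10.
  α_4 = 6: Horner steps 5 → 10 → 10, so m(6) = 10.
  α_5 = 5: Horner steps 5 → 5 → 8, so m(5) = 8.
  α_6 = 2: Horner steps 5 → 1 → 7, so m(2) = 7.
Codeword c = [8, 1, 10, 10, 8, 7] ∈ F_11^6.


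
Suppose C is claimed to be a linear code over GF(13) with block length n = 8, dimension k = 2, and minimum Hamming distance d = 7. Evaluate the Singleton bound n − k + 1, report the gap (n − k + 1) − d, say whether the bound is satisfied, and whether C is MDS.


Singleton RHS = n − k + 1 = 7, slack = 0, bound satisfied, MDS.

Singleton bound: d ≤ n − k + 1.
Here n = 8, k = 2, so n − k + 1 = 7.
Given d = 7, check d ≤ 7: YES.
Slack = (n − k + 1) − d = 0.
The code is MDS (slack = 0).
Description: the claimed parameters are [8, 2, 7]_13; such a code would be MDS (meets Singleton bound).


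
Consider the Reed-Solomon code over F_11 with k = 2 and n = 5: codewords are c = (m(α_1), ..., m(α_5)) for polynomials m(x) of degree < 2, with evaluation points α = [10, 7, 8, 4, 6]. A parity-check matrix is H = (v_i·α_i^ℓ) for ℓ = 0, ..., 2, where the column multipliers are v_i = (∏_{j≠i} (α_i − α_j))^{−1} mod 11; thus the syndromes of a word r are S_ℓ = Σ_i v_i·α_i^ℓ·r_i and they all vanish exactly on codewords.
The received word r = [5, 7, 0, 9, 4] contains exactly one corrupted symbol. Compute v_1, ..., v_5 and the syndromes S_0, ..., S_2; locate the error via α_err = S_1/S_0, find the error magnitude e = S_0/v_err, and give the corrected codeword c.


S = (2, 5, 7), error at position 3, error magnitude e = 1, c = [5, 7, 10, 9, 4].

Step 1: column multipliers v_i = (∏_{j≠i}(α_i − α_j))^{−1} mod 11.
  i = 1 (α = 10): (10−7)(10−8)(10−4)(10−6) = 3·2·6·4 = 144 ≡ 1, so v_1 = 1^{−1} = 1 (mod 11).
  i = 2 (α = 7): (7−10)(7−8)(7−4)(7−6) = (−3)·(−1)·3·1 = 9 ≡ 9, so v_2 = 9^{−1} = 5 (mod 11).
  i = 3 (α = 8): (8−10)(8−7)(8−4)(8−6) = (−2)·1·4·2 = −16 ≡ 6, so v_3 = 6^{−1} = 2 (mod 11).
  i = 4 (α = 4): (4−10)(4−7)(4−8)(4−6) = (−6)·(−3)·(−4)·(−2) = 144 ≡ 1, so v_4 = 1^{−1} = 1 (mod 11).
  i = 5 (α = 6): (6−10)(6−7)(6−8)(6−4) = (−4)·(−1)·(−2)·2 = −16 ≡ 6, so v_5 = 6^{−1} = 2 (mod 11).
  v = [1, 5, 2, 1, 2].
Step 2: syndromes of r = [5, 7, 0, 9, 4] (all sums mod 11).
  S_0 = Σ v_i r_i = 1·5 + 5·7 + 2·0 + 1·9 + 2·4 = 57 ≡ 2.
  S_1 = Σ v_i α_i r_i = 1·10·5 + 5·7·7 + 2·8·0 + 1·4·9 + 2·6·4 = 379 ≡ 5.
  α_i^2 mod 11 = [1, 5, 9, 5, 3].
  S_2 = Σ v_i α_i^2 r_i = 1·1·5 + 5·5·7 + 2·9·0 + 1·5·9 + 2·3·4 = 249 ≡ 7.
  S = (2, 5, 7) ≠ 0, so r is not a codeword (an error is present).
Step 3: locate the error. For a single error e at position i, S_ℓ = v_i·e·α_i^ℓ, so α_err = S_1/S_0.
  S_0^{−1} = 2^{−1} = 6 (mod 11), so α_err = 5·6 = 30 ≡ 8 = α_3. Error position i = 3.
  Consistency check: S_2/S_1 = 7·9 = 63 ≡ 8 = α_err ✓ (single-error assumption holds).
Step 4: error magnitude e = S_0/v_3 = S_0·∏_{j≠3}(α_3 − α_j) = 2·6 = 12 ≡ 1 (mod 11).
Step 5: correct position 3: c_3 = r_3 − e = 0 − 1 ≡ 10 (mod 11). Hence c = [5, 7, 10, 9, 4].
  Check: interpolating c through the α_i gives m(x) = 8 + 3·x (degree < 2) with m(α_i) = c_i for every i, so c is indeed a codeword.


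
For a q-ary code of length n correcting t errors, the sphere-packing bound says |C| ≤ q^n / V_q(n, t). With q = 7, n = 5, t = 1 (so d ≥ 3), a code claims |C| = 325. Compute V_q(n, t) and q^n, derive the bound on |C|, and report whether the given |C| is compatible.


V_q(n, t) = 31, q^n = 16807, Hamming bound = 542, |C| = 325 ≤ bound (satisfied).

Step 1: Compute V_q(n, t) = Σ_{j=0}^1 C(n, j) (q−1)^j.
  j = 0: C(5,0)·(6)^0 = 1·1 = 1.
  j = 1: C(5,1)·(6)^1 = 5·6 = 30.
  V_q(n, t) = 1 + 30 = 31.
Step 2: q^n = 7^5 = 16807.
Step 3: Hamming bound ⌊q^n / V_q(n,t)⌋ = ⌊16807/31⌋ = 542.
Step 4: Compare |C| = 325 to 542: satisfied.
The claimed |C| lies below the Hamming bound.


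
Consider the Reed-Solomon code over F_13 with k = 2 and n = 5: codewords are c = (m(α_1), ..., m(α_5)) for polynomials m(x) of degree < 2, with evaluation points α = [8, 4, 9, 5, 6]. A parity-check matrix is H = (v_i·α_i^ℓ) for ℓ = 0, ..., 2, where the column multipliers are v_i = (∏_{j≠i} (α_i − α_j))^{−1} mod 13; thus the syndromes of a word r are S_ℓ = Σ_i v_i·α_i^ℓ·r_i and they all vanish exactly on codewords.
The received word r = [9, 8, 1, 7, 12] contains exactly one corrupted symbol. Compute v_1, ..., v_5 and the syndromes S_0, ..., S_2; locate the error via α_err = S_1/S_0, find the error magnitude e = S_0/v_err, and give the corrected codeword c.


S = (6, 11, 5), error at position 2, error magnitude e = 6, c = [9, 2, 1, 7, 12].

Step 1: column multipliers v_i = (∏_{j≠i}(α_i − α_j))^{−1} mod 13.
  i = 1 (α = 8): (8−4)(8−9)(8−5)(8−6) = 4·(−1)·3·2 = −24 ≡ 2, so v_1 = 2^{−1} = 7 (mod 13).
  i = 2 (α = 4): (4−8)(4−9)(4−5)(4−6) = (−4)·(−5)·(−1)·(−2) = 40 ≡ 1, so v_2 = 1^{−1} = 1 (mod 13).
  i = 3 (α = 9): (9−8)(9−4)(9−5)(9−6) = 1·5·4·3 = 60 ≡ 8, so v_3 = 8^{−1} = 5 (mod 13).
  i = 4 (α = 5): (5−8)(5−4)(5−9)(5−6) = (−3)·1·(−4)·(−1) = −12 ≡ 1, so v_4 = 1^{−1} = 1 (mod 13).
  i = 5 (α = 6): (6−8)(6−4)(6−9)(6−5) = (−2)·2·(−3)·1 = 12 ≡ 12, so v_5 = 12^{−1} = 12 (mod 13).
  v = [7, 1, 5, 1, 12].
Step 2: syndromes of r = [9, 8, 1, 7, 12] (all sums mod 13).
  S_0 = Σ v_i r_i = 7·9 + 1·8 + 5·1 + 1·7 + 12·12 = 227 ≡ 6.
  S_1 = Σ v_i α_i r_i = 7·8·9 + 1·4·8 + 5·9·1 + 1·5·7 + 12·6·12 = 1480 ≡ 11.
  α_i^2 mod 13 = [12, 3, 3, 12, 10].
  S_2 = Σ v_i α_i^2 r_i = 7·12·9 + 1·3·8 + 5·3·1 + 1·12·7 + 12·10·12 = 2319 ≡ 5.
  S = (6, 11, 5) ≠ 0, so r is not a codeword (an error is present).
Step 3: locate the error. For a single error e at position i, S_ℓ = v_i·e·α_i^ℓ, so α_err = S_1/S_0.
  S_0^{−1} = 6^{−1} = 11 (mod 13), so α_err = 11·11 = 121 ≡ 4 = α_2. Error position i = 2.
  Consistency check: S_2/S_1 = 5·6 = 30 ≡ 4 = α_err ✓ (single-error assumption holds).
Step 4: error magnitude e = S_0/v_2 = S_0·∏_{j≠2}(α_2 − α_j) = 6·1 = 6 ≡ 6 (mod 13).
Step 5: correct position 2: c_2 = r_2 − e = 8 − 6 ≡ 2 (mod 13). Hence c = [9, 2, 1, 7, 12].
  Check: interpolating c through the α_i gives m(x) = 8 + 5·x (degree < 2) with m(α_i) = c_i for every i, so c is indeed a codeword.


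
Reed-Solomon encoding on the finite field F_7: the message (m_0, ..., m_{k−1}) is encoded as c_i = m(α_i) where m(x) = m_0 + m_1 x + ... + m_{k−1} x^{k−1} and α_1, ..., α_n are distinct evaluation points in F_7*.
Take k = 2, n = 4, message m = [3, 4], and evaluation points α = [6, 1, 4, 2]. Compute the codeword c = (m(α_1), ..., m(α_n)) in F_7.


c = [6, 0, 5, 4]

Message polynomial: m(x) = 3 + 4·x (mod 7).
For each evaluation point α_i, compute m(α_i) mod 7:
  α_1 = 6: Horner steps 4 → 6, so m(6) = 6.
  α_2 = 1: Horner steps 4 → 0, so m(1) = 0.
  α_3 = 4: Horner steps 4 → 5, so m(4) = 5.
  α_4 = 2: Horner steps 4 → 4, so m(2) = 4.
Codeword c = [6, 0, 5, 4] ∈ F_7^4.


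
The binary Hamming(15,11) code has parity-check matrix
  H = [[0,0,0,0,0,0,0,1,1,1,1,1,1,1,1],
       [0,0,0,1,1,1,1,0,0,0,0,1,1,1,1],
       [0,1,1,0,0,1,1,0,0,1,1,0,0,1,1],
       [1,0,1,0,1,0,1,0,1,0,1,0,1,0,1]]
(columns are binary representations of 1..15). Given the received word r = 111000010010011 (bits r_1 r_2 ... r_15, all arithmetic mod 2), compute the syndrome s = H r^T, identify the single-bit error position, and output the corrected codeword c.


s = (0, 0, 1, 0)^T, error position = 2, corrected codeword c = 101000010010011

Compute s = H r^T mod 2 one row at a time:
  s_1 = 1 + 0 + 0 + 1 + 0 + 0 + 1 + 1 = 4 ≡ 0 (mod 2).
  s_2 = 0 + 0 + 0 + 0 + 0 + 0 + 1 + 1 = 2 ≡ 0 (mod 2).
  s_3 = 1 + 1 + 0 + 0 + 0 + 1 + 1 + 1 = 5 ≡ 1 (mod 2).
  s_4 = 1 + 1 + 0 + 0 + 0 + 1 + 0 + 1 = 4 ≡ 0 (mod 2).
s = (0, 0, 1, 0)^T — this equals column 2 of H (binary 0010), so error is at position 2.
Correct: flip bit 2 of r = 111000010010011 to get c = 101000010010011.
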